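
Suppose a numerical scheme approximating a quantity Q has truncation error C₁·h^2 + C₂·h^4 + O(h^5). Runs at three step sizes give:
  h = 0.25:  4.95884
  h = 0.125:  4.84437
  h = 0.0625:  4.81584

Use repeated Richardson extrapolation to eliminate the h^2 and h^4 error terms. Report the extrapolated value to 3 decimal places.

First eliminate the h^2 term (factor 2^2 = 4):
  B₁ = (4·4.84437 − 4.95884)/3 = 4.80621
  B₂ = (4·4.81584 − 4.84437)/3 = 4.80633
Then eliminate the h^4 term (factor 2^4 = 16):
  (16·4.80633 − 4.80621)/15 = 4.80634

4.806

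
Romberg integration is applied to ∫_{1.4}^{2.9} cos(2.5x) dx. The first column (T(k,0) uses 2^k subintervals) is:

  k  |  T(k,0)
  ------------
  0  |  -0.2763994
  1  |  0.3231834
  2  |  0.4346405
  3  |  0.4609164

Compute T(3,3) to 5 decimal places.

Richardson extrapolation on the trapezoidal column (denominator 4−1=3):
T(1,1) = (4·0.3231834 − (-0.2763994)) / 3 = 0.5230443
T(2,1) = 0.4346405 + (0.4346405 − 0.3231834)/3 = 0.4717929
T(3,1) = (4·0.4609164 − 0.4346405) / 3 = 0.4696750
T(2,2) = 0.4717929 + (0.4717929 − 0.5230443)/15 = 0.4683761
T(3,2) = 0.4696750 + (0.4696750 − 0.4717929)/15 = 0.4695338
T(3,3) = (64·0.4695338 − 0.4683761) / 63 = 0.4695522

0.46955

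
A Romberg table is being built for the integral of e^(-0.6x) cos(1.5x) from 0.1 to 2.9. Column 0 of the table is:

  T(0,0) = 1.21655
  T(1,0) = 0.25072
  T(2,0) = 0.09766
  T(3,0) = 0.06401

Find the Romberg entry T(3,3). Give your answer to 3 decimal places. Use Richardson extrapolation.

0.053

T(1,1) = (4·0.25072 − 1.21655) / 3 = -0.07122
T(2,1) = (4·0.09766 − 0.25072) / 3 = 0.04664
T(3,1) = (4·0.06401 − 0.09766) / 3 = 0.05279
T(2,2) = 0.04664 + (0.04664 − (-0.07122))/15 = 0.05450
T(3,2) = 0.05279 + (0.05279 − 0.04664)/15 = 0.05320
T(3,3) = (64·0.05320 − 0.05450) / 63 = 0.05318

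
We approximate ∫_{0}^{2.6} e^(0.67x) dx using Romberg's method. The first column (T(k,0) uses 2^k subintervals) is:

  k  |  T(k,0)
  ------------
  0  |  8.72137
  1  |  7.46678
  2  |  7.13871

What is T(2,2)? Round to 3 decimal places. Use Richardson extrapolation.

Richardson extrapolation on the trapezoidal column (denominator 4−1=3):
T(1,1) = (4·7.46678 − 8.72137) / 3 = 7.04858
T(2,1) = 7.13871 + (7.13871 − 7.46678)/3 = 7.02935
T(2,2) = 7.02935 + (7.02935 − 7.04858)/15 = 7.02807
(Column j=1 coincides with Simpson's rule on the same nodes.)

7.028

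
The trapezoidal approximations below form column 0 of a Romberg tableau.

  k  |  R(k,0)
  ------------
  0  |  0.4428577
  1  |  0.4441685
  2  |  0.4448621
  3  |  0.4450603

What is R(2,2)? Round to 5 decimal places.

Richardson extrapolation on the trapezoidal column (denominator 4−1=3):
R(1,1) = (4·0.4441685 − 0.4428577) / 3 = 0.4446054
R(2,1) = (4·0.4448621 − 0.4441685) / 3 = 0.4450933
R(2,2) = (16·0.4450933 − 0.4446054) / 15 = 0.4451258

0.44513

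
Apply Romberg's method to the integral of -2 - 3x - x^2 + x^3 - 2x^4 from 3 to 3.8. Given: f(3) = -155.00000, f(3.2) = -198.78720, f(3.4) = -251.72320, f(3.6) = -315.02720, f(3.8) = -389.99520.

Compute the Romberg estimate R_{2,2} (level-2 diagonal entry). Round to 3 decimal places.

R_{0,0} (trapezoid, 1 panel, h=0.8000): -217.99808
R_{1,0} (trapezoid, 2 panels, h=0.4000): -209.68832
R_{2,0} (trapezoid, 4 panels, h=0.2000): -207.60704
R_{1,1} = -209.68832 + (-209.68832 − (-217.99808))/3 = -206.91840
R_{2,1} = -207.60704 + (-207.60704 − (-209.68832))/3 = -206.91328
R_{2,2} = -206.91328 + (-206.91328 − (-206.91840))/15 = -206.91294

-206.913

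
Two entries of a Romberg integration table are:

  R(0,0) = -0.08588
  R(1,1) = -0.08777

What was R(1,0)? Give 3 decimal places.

-0.087

From R(1,1) = (4·R(1,0) − R(0,0))/3, solve for R(1,0):
4·R(1,0) = 3·(-0.08777) + (-0.08588) = -0.34919
R(1,0) = -0.08730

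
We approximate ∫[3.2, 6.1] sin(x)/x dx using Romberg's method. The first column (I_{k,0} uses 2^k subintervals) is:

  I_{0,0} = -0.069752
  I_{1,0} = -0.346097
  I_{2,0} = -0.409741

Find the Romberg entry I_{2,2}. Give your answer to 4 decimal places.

-0.4305

Richardson extrapolation on the trapezoidal column (denominator 4−1=3):
I_{1,1} = -0.346097 + (-0.346097 − (-0.069752))/3 = -0.438212
I_{2,1} = (4·(-0.409741) − (-0.346097)) / 3 = -0.430956
I_{2,2} = -0.430956 + (-0.430956 − (-0.438212))/15 = -0.430472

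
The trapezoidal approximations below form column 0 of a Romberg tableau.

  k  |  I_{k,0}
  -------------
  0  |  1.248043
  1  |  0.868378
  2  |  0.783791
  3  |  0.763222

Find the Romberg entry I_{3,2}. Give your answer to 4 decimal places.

I_{2,1} = 0.783791 + (0.783791 − 0.868378)/3 = 0.755595
I_{3,1} = (4·0.763222 − 0.783791) / 3 = 0.756366
I_{3,2} = (16·0.756366 − 0.755595) / 15 = 0.756417

0.7564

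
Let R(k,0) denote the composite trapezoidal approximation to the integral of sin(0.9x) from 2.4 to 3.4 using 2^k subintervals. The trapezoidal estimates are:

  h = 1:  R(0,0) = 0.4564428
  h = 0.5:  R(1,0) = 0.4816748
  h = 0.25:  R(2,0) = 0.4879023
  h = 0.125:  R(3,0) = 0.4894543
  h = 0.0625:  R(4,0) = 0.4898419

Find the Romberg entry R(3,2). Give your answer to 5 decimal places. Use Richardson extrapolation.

R(2,1) = (4·0.4879023 − 0.4816748) / 3 = 0.4899781
R(3,1) = (4·0.4894543 − 0.4879023) / 3 = 0.4899716
R(3,2) = (16·0.4899716 − 0.4899781) / 15 = 0.4899712

0.48997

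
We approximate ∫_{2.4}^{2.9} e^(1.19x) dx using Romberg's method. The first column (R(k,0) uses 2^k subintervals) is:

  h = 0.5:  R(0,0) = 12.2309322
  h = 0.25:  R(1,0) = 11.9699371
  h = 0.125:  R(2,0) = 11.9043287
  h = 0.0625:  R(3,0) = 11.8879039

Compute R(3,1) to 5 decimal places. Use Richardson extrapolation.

R(3,1) = 11.8879039 + (11.8879039 − 11.9043287)/3 = 11.8824290

11.88243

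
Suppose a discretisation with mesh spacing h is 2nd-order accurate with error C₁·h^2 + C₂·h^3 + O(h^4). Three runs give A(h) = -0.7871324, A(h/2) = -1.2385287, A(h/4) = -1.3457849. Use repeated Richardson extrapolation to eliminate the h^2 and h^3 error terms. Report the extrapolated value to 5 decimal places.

-1.38047

First eliminate the h^2 term (factor 2^2 = 4):
  B₁ = (4·(-1.2385287) − (-0.7871324))/3 = -1.3889941
  B₂ = (4·(-1.3457849) − (-1.2385287))/3 = -1.3815370
Then eliminate the h^3 term (factor 2^3 = 8):
  (8·(-1.3815370) − (-1.3889941))/7 = -1.3804717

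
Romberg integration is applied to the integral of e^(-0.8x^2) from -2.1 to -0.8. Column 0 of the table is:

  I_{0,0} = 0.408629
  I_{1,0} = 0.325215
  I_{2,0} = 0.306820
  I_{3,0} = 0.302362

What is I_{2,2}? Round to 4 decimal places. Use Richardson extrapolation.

0.3009

Richardson extrapolation on the trapezoidal column (denominator 4−1=3):
I_{1,1} = 0.325215 + (0.325215 − 0.408629)/3 = 0.297410
I_{2,1} = (4·0.306820 − 0.325215) / 3 = 0.300688
I_{2,2} = (16·0.300688 − 0.297410) / 15 = 0.300907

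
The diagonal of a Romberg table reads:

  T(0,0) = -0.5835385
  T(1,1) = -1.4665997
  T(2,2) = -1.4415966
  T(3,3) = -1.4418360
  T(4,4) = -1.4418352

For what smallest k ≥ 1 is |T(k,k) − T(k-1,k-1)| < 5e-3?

k = 3

|T(1,1) − T(0,0)| = 0.8830612 ≥ 5e-3
|T(2,2) − T(1,1)| = 0.0250031 ≥ 5e-3
|T(3,3) − T(2,2)| = 0.0002394 < 5e-3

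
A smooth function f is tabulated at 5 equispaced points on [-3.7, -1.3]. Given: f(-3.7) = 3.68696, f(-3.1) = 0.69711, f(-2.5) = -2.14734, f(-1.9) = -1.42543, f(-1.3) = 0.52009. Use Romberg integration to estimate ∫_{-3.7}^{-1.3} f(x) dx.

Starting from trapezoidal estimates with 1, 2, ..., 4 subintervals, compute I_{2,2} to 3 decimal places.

-0.523

I_{0,0} (trapezoid, 1 panel, h=2.4000): 5.04846
I_{1,0} (trapezoid, 2 panels, h=1.2000): -0.05258
I_{2,0} (trapezoid, 4 panels, h=0.6000): -0.46328
I_{1,1} = -0.05258 + (-0.05258 − 5.04846)/3 = -1.75293
I_{2,1} = -0.46328 + (-0.46328 − (-0.05258))/3 = -0.60018
I_{2,2} = -0.60018 + (-0.60018 − (-1.75293))/15 = -0.52333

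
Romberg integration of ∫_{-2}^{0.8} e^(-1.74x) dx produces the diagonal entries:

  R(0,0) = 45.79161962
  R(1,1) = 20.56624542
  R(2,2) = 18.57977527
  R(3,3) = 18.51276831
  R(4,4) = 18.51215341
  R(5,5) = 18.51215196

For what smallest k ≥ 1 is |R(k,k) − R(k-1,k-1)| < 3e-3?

|R(1,1) − R(0,0)| = 25.22537420 ≥ 3e-3
|R(2,2) − R(1,1)| = 1.98647015 ≥ 3e-3
|R(3,3) − R(2,2)| = 0.06700696 ≥ 3e-3
|R(4,4) − R(3,3)| = 0.00061490 < 3e-3

k = 4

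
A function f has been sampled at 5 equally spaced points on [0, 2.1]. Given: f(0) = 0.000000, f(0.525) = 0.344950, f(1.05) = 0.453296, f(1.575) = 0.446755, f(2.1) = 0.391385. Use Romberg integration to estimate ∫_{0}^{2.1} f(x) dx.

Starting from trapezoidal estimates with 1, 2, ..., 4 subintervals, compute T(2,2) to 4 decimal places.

T(0,0) (trapezoid, 1 panel, h=2.1000): 0.410954
T(1,0) (trapezoid, 2 panels, h=1.0500): 0.681438
T(2,0) (trapezoid, 4 panels, h=0.5250): 0.756364
T(1,1) = 0.681438 + (0.681438 − 0.410954)/3 = 0.771599
T(2,1) = 0.756364 + (0.756364 − 0.681438)/3 = 0.781339
T(2,2) = 0.781339 + (0.781339 − 0.771599)/15 = 0.781988

0.7820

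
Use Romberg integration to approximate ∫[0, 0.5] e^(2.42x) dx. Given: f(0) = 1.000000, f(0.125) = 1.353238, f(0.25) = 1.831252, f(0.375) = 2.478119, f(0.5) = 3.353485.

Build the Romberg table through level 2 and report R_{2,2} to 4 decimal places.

0.9725

R_{0,0} (trapezoid, 1 panel, h=0.5000): 1.088371
R_{1,0} (trapezoid, 2 panels, h=0.2500): 1.001999
R_{2,0} (trapezoid, 4 panels, h=0.1250): 0.979919
R_{1,1} = 1.001999 + (1.001999 − 1.088371)/3 = 0.973208
R_{2,1} = 0.979919 + (0.979919 − 1.001999)/3 = 0.972559
R_{2,2} = 0.972559 + (0.972559 − 0.973208)/15 = 0.972516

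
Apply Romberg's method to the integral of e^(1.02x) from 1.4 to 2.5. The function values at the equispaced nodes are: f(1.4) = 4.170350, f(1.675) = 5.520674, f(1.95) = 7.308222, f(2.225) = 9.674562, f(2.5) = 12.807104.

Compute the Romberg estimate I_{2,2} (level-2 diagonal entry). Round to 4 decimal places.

I_{0,0} (trapezoid, 1 panel, h=1.1000): 9.337600
I_{1,0} (trapezoid, 2 panels, h=0.5500): 8.688322
I_{2,0} (trapezoid, 4 panels, h=0.2750): 8.522851
I_{1,1} = 8.688322 + (8.688322 − 9.337600)/3 = 8.471896
I_{2,1} = 8.522851 + (8.522851 − 8.688322)/3 = 8.467694
I_{2,2} = 8.467694 + (8.467694 − 8.471896)/15 = 8.467414

8.4674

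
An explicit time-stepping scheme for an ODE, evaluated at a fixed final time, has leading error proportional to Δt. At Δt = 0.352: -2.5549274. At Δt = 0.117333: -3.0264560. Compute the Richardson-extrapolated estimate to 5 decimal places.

Extrapolated value = (3·A(Δt/3) − A(Δt)) / (3 − 1)
= (3·(-3.0264560) − (-2.5549274)) / 2
= -6.5244406 / 2 = -3.2622203

-3.26222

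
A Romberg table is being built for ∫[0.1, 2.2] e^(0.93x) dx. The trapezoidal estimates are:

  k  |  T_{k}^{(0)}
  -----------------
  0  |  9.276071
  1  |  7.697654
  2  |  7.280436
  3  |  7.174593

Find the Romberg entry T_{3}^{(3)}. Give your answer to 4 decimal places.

7.1392

Richardson extrapolation on the trapezoidal column (denominator 4−1=3):
T_{1}^{(1)} = (4·7.697654 − 9.276071) / 3 = 7.171515
T_{2}^{(1)} = 7.280436 + (7.280436 − 7.697654)/3 = 7.141363
T_{3}^{(1)} = (4·7.174593 − 7.280436) / 3 = 7.139312
T_{2}^{(2)} = (16·7.141363 − 7.171515) / 15 = 7.139353
T_{3}^{(2)} = 7.139312 + (7.139312 − 7.141363)/15 = 7.139175
T_{3}^{(3)} = (64·7.139175 − 7.139353) / 63 = 7.139172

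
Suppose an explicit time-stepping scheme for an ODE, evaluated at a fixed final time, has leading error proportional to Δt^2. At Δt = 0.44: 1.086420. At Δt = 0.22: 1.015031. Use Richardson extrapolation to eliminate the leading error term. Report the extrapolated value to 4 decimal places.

The leading error scales as Δt^2; refining by a factor of 2 reduces it by 2^2 = 4.
Extrapolated value = (4·A(Δt/2) − A(Δt)) / (4 − 1)
= (4·1.015031 − 1.086420) / 3
= 2.973704 / 3 = 0.991235

0.9912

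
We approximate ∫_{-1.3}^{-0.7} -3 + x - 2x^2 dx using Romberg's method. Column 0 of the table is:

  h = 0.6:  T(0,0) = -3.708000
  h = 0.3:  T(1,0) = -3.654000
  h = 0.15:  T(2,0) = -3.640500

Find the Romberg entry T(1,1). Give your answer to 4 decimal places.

-3.6360

Richardson extrapolation on the trapezoidal column (denominator 4−1=3):
T(1,1) = (4·(-3.654000) − (-3.708000)) / 3 = -3.636000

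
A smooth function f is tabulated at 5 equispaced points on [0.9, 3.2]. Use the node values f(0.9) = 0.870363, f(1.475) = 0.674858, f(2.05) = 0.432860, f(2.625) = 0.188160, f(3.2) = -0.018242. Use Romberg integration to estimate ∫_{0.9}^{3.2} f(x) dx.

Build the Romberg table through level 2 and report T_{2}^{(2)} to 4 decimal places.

T_{0}^{(0)} (trapezoid, 1 panel, h=2.3000): 0.979939
T_{1}^{(0)} (trapezoid, 2 panels, h=1.1500): 0.987759
T_{2}^{(0)} (trapezoid, 4 panels, h=0.5750): 0.990115
T_{1}^{(1)} = 0.987759 + (0.987759 − 0.979939)/3 = 0.990366
T_{2}^{(1)} = 0.990115 + (0.990115 − 0.987759)/3 = 0.990900
T_{2}^{(2)} = 0.990900 + (0.990900 − 0.990366)/15 = 0.990936

0.9909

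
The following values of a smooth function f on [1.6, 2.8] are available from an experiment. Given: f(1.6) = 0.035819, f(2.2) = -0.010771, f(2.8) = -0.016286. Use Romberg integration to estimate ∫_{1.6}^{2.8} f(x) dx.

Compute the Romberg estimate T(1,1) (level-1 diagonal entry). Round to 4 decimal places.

T(0,0) (trapezoid, 1 panel, h=1.2000): 0.011720
T(1,0) (trapezoid, 2 panels, h=0.6000): -0.000603
T(1,1) = -0.000603 + (-0.000603 − 0.011720)/3 = -0.004711

-0.0047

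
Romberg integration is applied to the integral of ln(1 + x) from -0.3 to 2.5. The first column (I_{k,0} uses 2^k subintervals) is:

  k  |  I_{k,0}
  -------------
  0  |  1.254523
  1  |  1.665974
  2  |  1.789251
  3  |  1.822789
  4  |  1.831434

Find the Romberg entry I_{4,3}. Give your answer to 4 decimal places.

1.8343

I_{2,1} = (4·1.789251 − 1.665974) / 3 = 1.830343
I_{3,1} = (4·1.822789 − 1.789251) / 3 = 1.833968
I_{4,1} = (4·1.831434 − 1.822789) / 3 = 1.834316
I_{3,2} = 1.833968 + (1.833968 − 1.830343)/15 = 1.834210
I_{4,2} = 1.834316 + (1.834316 − 1.833968)/15 = 1.834339
I_{4,3} = (64·1.834339 − 1.834210) / 63 = 1.834341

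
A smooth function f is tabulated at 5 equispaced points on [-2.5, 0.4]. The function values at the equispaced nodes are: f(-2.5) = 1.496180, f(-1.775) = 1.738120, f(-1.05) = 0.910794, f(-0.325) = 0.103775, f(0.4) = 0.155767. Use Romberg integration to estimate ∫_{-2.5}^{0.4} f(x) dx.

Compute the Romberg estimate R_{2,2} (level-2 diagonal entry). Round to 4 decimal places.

2.6240

R_{0,0} (trapezoid, 1 panel, h=2.9000): 2.395323
R_{1,0} (trapezoid, 2 panels, h=1.4500): 2.518313
R_{2,0} (trapezoid, 4 panels, h=0.7250): 2.594530
R_{1,1} = 2.518313 + (2.518313 − 2.395323)/3 = 2.559310
R_{2,1} = 2.594530 + (2.594530 − 2.518313)/3 = 2.619936
R_{2,2} = 2.619936 + (2.619936 − 2.559310)/15 = 2.623978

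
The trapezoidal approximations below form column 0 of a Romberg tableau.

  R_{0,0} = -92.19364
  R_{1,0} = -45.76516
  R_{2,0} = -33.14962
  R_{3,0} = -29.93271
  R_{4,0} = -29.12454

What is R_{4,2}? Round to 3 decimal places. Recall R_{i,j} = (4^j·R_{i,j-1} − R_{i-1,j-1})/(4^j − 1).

-28.855

Richardson extrapolation on the trapezoidal column (denominator 4−1=3):
R_{3,1} = -29.93271 + (-29.93271 − (-33.14962))/3 = -28.86041
R_{4,1} = -29.12454 + (-29.12454 − (-29.93271))/3 = -28.85515
R_{4,2} = -28.85515 + (-28.85515 − (-28.86041))/15 = -28.85480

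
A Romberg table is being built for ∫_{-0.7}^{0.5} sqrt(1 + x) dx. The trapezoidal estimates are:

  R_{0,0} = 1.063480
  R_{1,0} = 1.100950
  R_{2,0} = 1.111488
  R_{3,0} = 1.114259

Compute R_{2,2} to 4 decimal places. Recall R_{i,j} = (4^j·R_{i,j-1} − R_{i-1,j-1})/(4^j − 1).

Richardson extrapolation on the trapezoidal column (denominator 4−1=3):
R_{1,1} = (4·1.100950 − 1.063480) / 3 = 1.113440
R_{2,1} = 1.111488 + (1.111488 − 1.100950)/3 = 1.115001
R_{2,2} = (16·1.115001 − 1.113440) / 15 = 1.115105

1.1151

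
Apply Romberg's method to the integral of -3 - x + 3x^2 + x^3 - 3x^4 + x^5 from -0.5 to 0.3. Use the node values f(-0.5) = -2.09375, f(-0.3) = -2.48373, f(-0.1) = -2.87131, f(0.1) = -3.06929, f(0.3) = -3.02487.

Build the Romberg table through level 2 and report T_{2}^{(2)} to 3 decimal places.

-2.204

T_{0}^{(0)} (trapezoid, 1 panel, h=0.8000): -2.04745
T_{1}^{(0)} (trapezoid, 2 panels, h=0.4000): -2.17225
T_{2}^{(0)} (trapezoid, 4 panels, h=0.2000): -2.19673
T_{1}^{(1)} = -2.17225 + (-2.17225 − (-2.04745))/3 = -2.21385
T_{2}^{(1)} = -2.19673 + (-2.19673 − (-2.17225))/3 = -2.20489
T_{2}^{(2)} = -2.20489 + (-2.20489 − (-2.21385))/15 = -2.20429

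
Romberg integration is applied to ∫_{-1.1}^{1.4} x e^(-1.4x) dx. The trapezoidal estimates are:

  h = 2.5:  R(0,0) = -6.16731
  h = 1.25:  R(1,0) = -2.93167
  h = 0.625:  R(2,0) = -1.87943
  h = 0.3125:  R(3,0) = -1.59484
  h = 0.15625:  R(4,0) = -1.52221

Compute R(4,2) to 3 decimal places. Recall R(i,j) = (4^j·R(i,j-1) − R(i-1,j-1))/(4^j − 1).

Richardson extrapolation on the trapezoidal column (denominator 4−1=3):
R(3,1) = -1.59484 + (-1.59484 − (-1.87943))/3 = -1.49998
R(4,1) = (4·(-1.52221) − (-1.59484)) / 3 = -1.49800
R(4,2) = -1.49800 + (-1.49800 − (-1.49998))/15 = -1.49787

-1.498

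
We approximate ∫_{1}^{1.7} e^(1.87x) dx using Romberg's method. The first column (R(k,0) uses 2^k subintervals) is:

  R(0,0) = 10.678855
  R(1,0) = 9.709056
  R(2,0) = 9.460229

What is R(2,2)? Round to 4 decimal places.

Richardson extrapolation on the trapezoidal column (denominator 4−1=3):
R(1,1) = 9.709056 + (9.709056 − 10.678855)/3 = 9.385790
R(2,1) = 9.460229 + (9.460229 − 9.709056)/3 = 9.377287
R(2,2) = 9.377287 + (9.377287 − 9.385790)/15 = 9.376720

9.3767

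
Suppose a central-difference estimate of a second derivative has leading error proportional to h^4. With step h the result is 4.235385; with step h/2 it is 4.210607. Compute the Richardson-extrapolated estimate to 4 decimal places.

4.2090

Extrapolated value = (16·A(h/2) − A(h)) / (16 − 1)
= (16·4.210607 − 4.235385) / 15
= 63.134327 / 15 = 4.208955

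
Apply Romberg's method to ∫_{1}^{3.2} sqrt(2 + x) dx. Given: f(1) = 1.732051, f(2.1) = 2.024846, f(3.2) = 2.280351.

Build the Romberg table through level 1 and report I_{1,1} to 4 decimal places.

4.4410

I_{0,0} (trapezoid, 1 panel, h=2.2000): 4.413642
I_{1,0} (trapezoid, 2 panels, h=1.1000): 4.434152
I_{1,1} = 4.434152 + (4.434152 − 4.413642)/3 = 4.440989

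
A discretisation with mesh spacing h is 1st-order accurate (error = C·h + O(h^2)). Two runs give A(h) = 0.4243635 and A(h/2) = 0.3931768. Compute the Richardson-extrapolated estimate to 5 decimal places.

0.36199

The leading error scales as h; refining by a factor of 2 reduces it by 2^1 = 2.
Extrapolated value = (2·A(h/2) − A(h)) / (2 − 1)
= (2·0.3931768 − 0.4243635) / 1
= 0.3619901 / 1 = 0.3619901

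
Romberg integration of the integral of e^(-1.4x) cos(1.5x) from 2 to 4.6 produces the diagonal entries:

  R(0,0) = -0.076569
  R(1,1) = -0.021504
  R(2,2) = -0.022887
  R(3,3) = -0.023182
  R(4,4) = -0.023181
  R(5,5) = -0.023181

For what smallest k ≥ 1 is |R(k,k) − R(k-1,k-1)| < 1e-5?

|R(1,1) − R(0,0)| = 0.055065 ≥ 1e-5
|R(2,2) − R(1,1)| = 0.001383 ≥ 1e-5
|R(3,3) − R(2,2)| = 0.000295 ≥ 1e-5
|R(4,4) − R(3,3)| = 0.000001 < 1e-5

k = 4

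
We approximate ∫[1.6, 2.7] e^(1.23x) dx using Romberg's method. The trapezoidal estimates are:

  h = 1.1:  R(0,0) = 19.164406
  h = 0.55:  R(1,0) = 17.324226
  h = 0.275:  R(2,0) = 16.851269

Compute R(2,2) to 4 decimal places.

16.6925

R(1,1) = 17.324226 + (17.324226 − 19.164406)/3 = 16.710833
R(2,1) = (4·16.851269 − 17.324226) / 3 = 16.693617
R(2,2) = (16·16.693617 − 16.710833) / 15 = 16.692469
(Column j=1 coincides with Simpson's rule on the same nodes.)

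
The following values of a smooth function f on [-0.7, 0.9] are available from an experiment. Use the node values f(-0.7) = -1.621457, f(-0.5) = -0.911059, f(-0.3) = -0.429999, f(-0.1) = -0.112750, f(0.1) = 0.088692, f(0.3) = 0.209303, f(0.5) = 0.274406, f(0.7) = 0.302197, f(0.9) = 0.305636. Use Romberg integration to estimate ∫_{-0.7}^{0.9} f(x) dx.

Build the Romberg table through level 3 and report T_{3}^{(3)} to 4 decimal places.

T_{0}^{(0)} (trapezoid, 1 panel, h=1.6000): -1.052657
T_{1}^{(0)} (trapezoid, 2 panels, h=0.8000): -0.455375
T_{2}^{(0)} (trapezoid, 4 panels, h=0.4000): -0.289925
T_{3}^{(0)} (trapezoid, 8 panels, h=0.2000): -0.247424
T_{1}^{(1)} = -0.455375 + (-0.455375 − (-1.052657))/3 = -0.256281
T_{2}^{(1)} = -0.289925 + (-0.289925 − (-0.455375))/3 = -0.234775
T_{3}^{(1)} = -0.247424 + (-0.247424 − (-0.289925))/3 = -0.233257
T_{2}^{(2)} = -0.234775 + (-0.234775 − (-0.256281))/15 = -0.233341
T_{3}^{(2)} = -0.233257 + (-0.233257 − (-0.234775))/15 = -0.233156
T_{3}^{(3)} = -0.233156 + (-0.233156 − (-0.233341))/63 = -0.233153

-0.2332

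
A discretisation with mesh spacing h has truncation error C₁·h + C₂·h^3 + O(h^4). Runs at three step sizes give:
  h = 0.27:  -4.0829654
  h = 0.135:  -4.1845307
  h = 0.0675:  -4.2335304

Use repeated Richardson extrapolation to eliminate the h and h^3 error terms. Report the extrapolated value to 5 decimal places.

-4.28202

First eliminate the h term (factor 2^1 = 2):
  B₁ = (2·(-4.1845307) − (-4.0829654))/1 = -4.2860960
  B₂ = (2·(-4.2335304) − (-4.1845307))/1 = -4.2825301
Then eliminate the h^3 term (factor 2^3 = 8):
  (8·(-4.2825301) − (-4.2860960))/7 = -4.2820207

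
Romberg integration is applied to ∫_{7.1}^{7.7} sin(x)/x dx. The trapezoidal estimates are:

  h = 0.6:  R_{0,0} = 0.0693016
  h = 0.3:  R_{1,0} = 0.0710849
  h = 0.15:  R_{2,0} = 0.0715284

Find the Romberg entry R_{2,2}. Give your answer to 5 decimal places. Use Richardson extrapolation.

0.07168

Richardson extrapolation on the trapezoidal column (denominator 4−1=3):
R_{1,1} = (4·0.0710849 − 0.0693016) / 3 = 0.0716793
R_{2,1} = 0.0715284 + (0.0715284 − 0.0710849)/3 = 0.0716762
R_{2,2} = (16·0.0716762 − 0.0716793) / 15 = 0.0716760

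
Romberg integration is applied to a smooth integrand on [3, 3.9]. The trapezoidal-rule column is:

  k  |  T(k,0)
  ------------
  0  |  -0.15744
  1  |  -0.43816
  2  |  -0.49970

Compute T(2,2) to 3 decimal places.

-0.519

T(1,1) = (4·(-0.43816) − (-0.15744)) / 3 = -0.53173
T(2,1) = (4·(-0.49970) − (-0.43816)) / 3 = -0.52021
T(2,2) = (16·(-0.52021) − (-0.53173)) / 15 = -0.51944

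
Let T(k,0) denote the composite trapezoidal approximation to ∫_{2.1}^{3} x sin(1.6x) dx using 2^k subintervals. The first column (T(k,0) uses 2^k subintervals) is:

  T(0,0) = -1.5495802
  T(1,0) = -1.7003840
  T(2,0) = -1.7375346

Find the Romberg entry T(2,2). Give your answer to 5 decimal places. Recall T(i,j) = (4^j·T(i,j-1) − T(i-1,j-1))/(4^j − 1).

Richardson extrapolation on the trapezoidal column (denominator 4−1=3):
T(1,1) = (4·(-1.7003840) − (-1.5495802)) / 3 = -1.7506519
T(2,1) = -1.7375346 + (-1.7375346 − (-1.7003840))/3 = -1.7499181
T(2,2) = -1.7499181 + (-1.7499181 − (-1.7506519))/15 = -1.7498692

-1.74987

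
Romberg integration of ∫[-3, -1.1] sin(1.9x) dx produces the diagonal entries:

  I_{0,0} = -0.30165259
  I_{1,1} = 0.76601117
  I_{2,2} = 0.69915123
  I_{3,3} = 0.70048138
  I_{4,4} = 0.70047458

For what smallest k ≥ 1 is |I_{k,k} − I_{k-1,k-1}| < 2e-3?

|I_{1,1} − I_{0,0}| = 1.06766376 ≥ 2e-3
|I_{2,2} − I_{1,1}| = 0.06685994 ≥ 2e-3
|I_{3,3} − I_{2,2}| = 0.00133015 < 2e-3

k = 3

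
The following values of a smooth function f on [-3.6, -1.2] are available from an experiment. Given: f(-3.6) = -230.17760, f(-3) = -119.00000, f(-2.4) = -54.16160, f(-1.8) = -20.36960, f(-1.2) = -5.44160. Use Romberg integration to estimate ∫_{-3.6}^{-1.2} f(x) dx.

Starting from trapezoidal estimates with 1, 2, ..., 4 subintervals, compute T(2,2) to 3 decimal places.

T(0,0) (trapezoid, 1 panel, h=2.4000): -282.74304
T(1,0) (trapezoid, 2 panels, h=1.2000): -206.36544
T(2,0) (trapezoid, 4 panels, h=0.6000): -186.80448
T(1,1) = -206.36544 + (-206.36544 − (-282.74304))/3 = -180.90624
T(2,1) = -186.80448 + (-186.80448 − (-206.36544))/3 = -180.28416
T(2,2) = -180.28416 + (-180.28416 − (-180.90624))/15 = -180.24269

-180.243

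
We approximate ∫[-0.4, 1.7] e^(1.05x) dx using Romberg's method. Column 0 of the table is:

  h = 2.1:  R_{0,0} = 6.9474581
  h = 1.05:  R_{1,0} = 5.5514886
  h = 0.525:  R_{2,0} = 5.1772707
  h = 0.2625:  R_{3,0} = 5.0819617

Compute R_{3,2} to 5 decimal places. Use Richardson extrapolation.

Richardson extrapolation on the trapezoidal column (denominator 4−1=3):
R_{2,1} = 5.1772707 + (5.1772707 − 5.5514886)/3 = 5.0525314
R_{3,1} = 5.0819617 + (5.0819617 − 5.1772707)/3 = 5.0501920
R_{3,2} = 5.0501920 + (5.0501920 − 5.0525314)/15 = 5.0500360

5.05004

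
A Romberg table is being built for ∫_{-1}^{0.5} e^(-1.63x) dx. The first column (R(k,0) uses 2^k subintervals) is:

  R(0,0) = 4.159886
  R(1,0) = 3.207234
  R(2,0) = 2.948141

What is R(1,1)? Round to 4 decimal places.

Richardson extrapolation on the trapezoidal column (denominator 4−1=3):
R(1,1) = (4·3.207234 − 4.159886) / 3 = 2.889683

2.8897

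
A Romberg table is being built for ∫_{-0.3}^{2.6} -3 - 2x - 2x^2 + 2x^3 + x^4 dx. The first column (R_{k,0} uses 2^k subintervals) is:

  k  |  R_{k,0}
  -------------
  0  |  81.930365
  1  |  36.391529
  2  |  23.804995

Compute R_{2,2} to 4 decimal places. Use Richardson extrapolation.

R_{1,1} = 36.391529 + (36.391529 − 81.930365)/3 = 21.211917
R_{2,1} = 23.804995 + (23.804995 − 36.391529)/3 = 19.609484
R_{2,2} = (16·19.609484 − 21.211917) / 15 = 19.502655

19.5027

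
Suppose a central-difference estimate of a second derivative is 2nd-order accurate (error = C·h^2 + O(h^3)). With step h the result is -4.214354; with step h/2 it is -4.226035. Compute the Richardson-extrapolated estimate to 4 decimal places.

-4.2299

Extrapolated value = (4·A(h/2) − A(h)) / (4 − 1)
= (4·(-4.226035) − (-4.214354)) / 3
= -12.689786 / 3 = -4.229929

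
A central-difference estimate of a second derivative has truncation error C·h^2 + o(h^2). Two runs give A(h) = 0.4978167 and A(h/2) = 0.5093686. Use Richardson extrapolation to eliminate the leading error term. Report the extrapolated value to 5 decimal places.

The leading error scales as h^2; refining by a factor of 2 reduces it by 2^2 = 4.
Extrapolated value = (4·A(h/2) − A(h)) / (4 − 1)
= (4·0.5093686 − 0.4978167) / 3
= 1.5396577 / 3 = 0.5132192

0.51322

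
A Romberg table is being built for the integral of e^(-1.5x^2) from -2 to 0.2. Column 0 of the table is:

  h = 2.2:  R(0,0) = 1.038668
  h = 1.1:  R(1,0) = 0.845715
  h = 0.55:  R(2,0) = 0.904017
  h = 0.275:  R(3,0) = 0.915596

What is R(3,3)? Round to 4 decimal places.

R(1,1) = 0.845715 + (0.845715 − 1.038668)/3 = 0.781397
R(2,1) = (4·0.904017 − 0.845715) / 3 = 0.923451
R(3,1) = (4·0.915596 − 0.904017) / 3 = 0.919456
R(2,2) = (16·0.923451 − 0.781397) / 15 = 0.932921
R(3,2) = 0.919456 + (0.919456 − 0.923451)/15 = 0.919190
R(3,3) = (64·0.919190 − 0.932921) / 63 = 0.918972

0.9190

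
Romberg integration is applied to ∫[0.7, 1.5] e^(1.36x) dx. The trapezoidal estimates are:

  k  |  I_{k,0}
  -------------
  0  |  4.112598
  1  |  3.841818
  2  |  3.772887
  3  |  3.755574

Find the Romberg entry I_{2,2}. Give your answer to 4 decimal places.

Richardson extrapolation on the trapezoidal column (denominator 4−1=3):
I_{1,1} = (4·3.841818 − 4.112598) / 3 = 3.751558
I_{2,1} = 3.772887 + (3.772887 − 3.841818)/3 = 3.749910
I_{2,2} = (16·3.749910 − 3.751558) / 15 = 3.749800
(Column j=1 coincides with Simpson's rule on the same nodes.)

3.7498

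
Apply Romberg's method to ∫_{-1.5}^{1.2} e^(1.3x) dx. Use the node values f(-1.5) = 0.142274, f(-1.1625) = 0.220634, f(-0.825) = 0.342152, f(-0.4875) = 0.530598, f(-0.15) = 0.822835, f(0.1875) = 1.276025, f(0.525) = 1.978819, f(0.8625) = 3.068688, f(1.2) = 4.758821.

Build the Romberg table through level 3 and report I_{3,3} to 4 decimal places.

3.5512

I_{0,0} (trapezoid, 1 panel, h=2.7000): 6.616478
I_{1,0} (trapezoid, 2 panels, h=1.3500): 4.419066
I_{2,0} (trapezoid, 4 panels, h=0.6750): 3.776189
I_{3,0} (trapezoid, 8 panels, h=0.3375): 3.607976
I_{1,1} = 4.419066 + (4.419066 − 6.616478)/3 = 3.686595
I_{2,1} = 3.776189 + (3.776189 − 4.419066)/3 = 3.561897
I_{3,1} = 3.607976 + (3.607976 − 3.776189)/3 = 3.551905
I_{2,2} = 3.561897 + (3.561897 − 3.686595)/15 = 3.553584
I_{3,2} = 3.551905 + (3.551905 − 3.561897)/15 = 3.551239
I_{3,3} = 3.551239 + (3.551239 − 3.553584)/63 = 3.551202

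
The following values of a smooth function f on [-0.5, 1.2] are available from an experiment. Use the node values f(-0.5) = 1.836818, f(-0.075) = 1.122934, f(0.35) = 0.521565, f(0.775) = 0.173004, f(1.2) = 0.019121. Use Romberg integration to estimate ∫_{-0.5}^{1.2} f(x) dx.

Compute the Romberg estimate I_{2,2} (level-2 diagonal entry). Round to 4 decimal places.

1.1469

I_{0,0} (trapezoid, 1 panel, h=1.7000): 1.577548
I_{1,0} (trapezoid, 2 panels, h=0.8500): 1.232104
I_{2,0} (trapezoid, 4 panels, h=0.4250): 1.166826
I_{1,1} = 1.232104 + (1.232104 − 1.577548)/3 = 1.116956
I_{2,1} = 1.166826 + (1.166826 − 1.232104)/3 = 1.145067
I_{2,2} = 1.145067 + (1.145067 − 1.116956)/15 = 1.146941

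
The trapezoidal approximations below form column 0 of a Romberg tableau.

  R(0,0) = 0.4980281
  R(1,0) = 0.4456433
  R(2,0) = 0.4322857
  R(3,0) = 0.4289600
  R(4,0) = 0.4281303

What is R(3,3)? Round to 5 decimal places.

0.42785

R(1,1) = (4·0.4456433 − 0.4980281) / 3 = 0.4281817
R(2,1) = 0.4322857 + (0.4322857 − 0.4456433)/3 = 0.4278332
R(3,1) = 0.4289600 + (0.4289600 − 0.4322857)/3 = 0.4278514
R(2,2) = 0.4278332 + (0.4278332 − 0.4281817)/15 = 0.4278100
R(3,2) = 0.4278514 + (0.4278514 − 0.4278332)/15 = 0.4278526
R(3,3) = 0.4278526 + (0.4278526 − 0.4278100)/63 = 0.4278533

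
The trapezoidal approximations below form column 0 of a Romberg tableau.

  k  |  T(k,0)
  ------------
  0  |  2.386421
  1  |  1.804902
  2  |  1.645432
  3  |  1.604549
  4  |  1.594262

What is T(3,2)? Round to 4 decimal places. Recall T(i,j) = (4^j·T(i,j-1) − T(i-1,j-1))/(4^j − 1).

Richardson extrapolation on the trapezoidal column (denominator 4−1=3):
T(2,1) = 1.645432 + (1.645432 − 1.804902)/3 = 1.592275
T(3,1) = (4·1.604549 − 1.645432) / 3 = 1.590921
T(3,2) = (16·1.590921 − 1.592275) / 15 = 1.590831

1.5908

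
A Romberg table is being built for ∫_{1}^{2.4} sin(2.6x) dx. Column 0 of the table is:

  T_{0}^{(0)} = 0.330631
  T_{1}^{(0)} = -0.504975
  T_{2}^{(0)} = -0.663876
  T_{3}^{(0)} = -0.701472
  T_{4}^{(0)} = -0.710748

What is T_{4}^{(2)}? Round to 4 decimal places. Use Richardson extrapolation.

Richardson extrapolation on the trapezoidal column (denominator 4−1=3):
T_{3}^{(1)} = -0.701472 + (-0.701472 − (-0.663876))/3 = -0.714004
T_{4}^{(1)} = -0.710748 + (-0.710748 − (-0.701472))/3 = -0.713840
T_{4}^{(2)} = -0.713840 + (-0.713840 − (-0.714004))/15 = -0.713829

-0.7138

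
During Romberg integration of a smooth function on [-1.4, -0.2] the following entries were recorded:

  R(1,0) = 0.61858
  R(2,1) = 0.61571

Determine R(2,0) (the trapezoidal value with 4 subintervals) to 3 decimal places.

From R(2,1) = (4·R(2,0) − R(1,0))/3, solve for R(2,0):
4·R(2,0) = 3·0.61571 + 0.61858 = 2.46571
R(2,0) = 0.61643

0.616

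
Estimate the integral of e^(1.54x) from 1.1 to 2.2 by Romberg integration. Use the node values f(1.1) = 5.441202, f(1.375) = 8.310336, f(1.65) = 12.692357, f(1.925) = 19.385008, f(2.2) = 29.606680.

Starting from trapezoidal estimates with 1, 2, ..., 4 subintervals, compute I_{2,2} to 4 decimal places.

15.6920

I_{0,0} (trapezoid, 1 panel, h=1.1000): 19.276335
I_{1,0} (trapezoid, 2 panels, h=0.5500): 16.618964
I_{2,0} (trapezoid, 4 panels, h=0.2750): 15.925702
I_{1,1} = 16.618964 + (16.618964 − 19.276335)/3 = 15.733174
I_{2,1} = 15.925702 + (15.925702 − 16.618964)/3 = 15.694615
I_{2,2} = 15.694615 + (15.694615 − 15.733174)/15 = 15.692044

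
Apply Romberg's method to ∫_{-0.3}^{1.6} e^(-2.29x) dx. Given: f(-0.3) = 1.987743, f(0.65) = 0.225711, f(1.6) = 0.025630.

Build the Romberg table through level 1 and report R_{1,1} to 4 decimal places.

R_{0,0} (trapezoid, 1 panel, h=1.9000): 1.912704
R_{1,0} (trapezoid, 2 panels, h=0.9500): 1.170778
R_{1,1} = 1.170778 + (1.170778 − 1.912704)/3 = 0.923469

0.9235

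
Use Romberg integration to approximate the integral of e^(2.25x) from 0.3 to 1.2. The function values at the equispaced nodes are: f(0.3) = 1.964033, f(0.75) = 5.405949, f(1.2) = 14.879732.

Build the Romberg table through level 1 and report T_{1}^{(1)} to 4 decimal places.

T_{0}^{(0)} (trapezoid, 1 panel, h=0.9000): 7.579694
T_{1}^{(0)} (trapezoid, 2 panels, h=0.4500): 6.222524
T_{1}^{(1)} = 6.222524 + (6.222524 − 7.579694)/3 = 5.770134

5.7701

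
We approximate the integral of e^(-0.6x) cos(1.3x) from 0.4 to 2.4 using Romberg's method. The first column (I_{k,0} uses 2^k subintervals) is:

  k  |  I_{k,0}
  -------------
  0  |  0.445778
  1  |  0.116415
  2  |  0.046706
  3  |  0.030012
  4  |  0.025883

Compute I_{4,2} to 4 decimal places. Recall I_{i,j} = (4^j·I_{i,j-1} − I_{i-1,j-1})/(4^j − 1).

Richardson extrapolation on the trapezoidal column (denominator 4−1=3):
I_{3,1} = 0.030012 + (0.030012 − 0.046706)/3 = 0.024447
I_{4,1} = 0.025883 + (0.025883 − 0.030012)/3 = 0.024507
I_{4,2} = (16·0.024507 − 0.024447) / 15 = 0.024511

0.0245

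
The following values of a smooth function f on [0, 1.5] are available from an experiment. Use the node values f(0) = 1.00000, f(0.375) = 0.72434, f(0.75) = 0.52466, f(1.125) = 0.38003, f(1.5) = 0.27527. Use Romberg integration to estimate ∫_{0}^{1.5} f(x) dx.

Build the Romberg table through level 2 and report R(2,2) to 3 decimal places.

R(0,0) (trapezoid, 1 panel, h=1.5000): 0.95645
R(1,0) (trapezoid, 2 panels, h=0.7500): 0.87172
R(2,0) (trapezoid, 4 panels, h=0.3750): 0.85000
R(1,1) = 0.87172 + (0.87172 − 0.95645)/3 = 0.84348
R(2,1) = 0.85000 + (0.85000 − 0.87172)/3 = 0.84276
R(2,2) = 0.84276 + (0.84276 − 0.84348)/15 = 0.84271

0.843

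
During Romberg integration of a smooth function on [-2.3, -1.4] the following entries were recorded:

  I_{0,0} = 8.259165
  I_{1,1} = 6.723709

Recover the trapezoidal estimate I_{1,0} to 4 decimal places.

7.1076

From I_{1,1} = (4·I_{1,0} − I_{0,0})/3, solve for I_{1,0}:
4·I_{1,0} = 3·6.723709 + 8.259165 = 28.430292
I_{1,0} = 7.107573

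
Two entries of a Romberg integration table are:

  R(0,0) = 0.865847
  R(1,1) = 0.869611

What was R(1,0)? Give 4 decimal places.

0.8687

From R(1,1) = (4·R(1,0) − R(0,0))/3, solve for R(1,0):
4·R(1,0) = 3·0.869611 + 0.865847 = 3.474680
R(1,0) = 0.868670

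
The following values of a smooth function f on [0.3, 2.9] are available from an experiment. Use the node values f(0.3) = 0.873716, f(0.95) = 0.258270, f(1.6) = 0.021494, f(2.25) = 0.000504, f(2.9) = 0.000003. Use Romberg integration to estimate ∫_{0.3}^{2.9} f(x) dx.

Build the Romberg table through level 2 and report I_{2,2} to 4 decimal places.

I_{0,0} (trapezoid, 1 panel, h=2.6000): 1.135835
I_{1,0} (trapezoid, 2 panels, h=1.3000): 0.595860
I_{2,0} (trapezoid, 4 panels, h=0.6500): 0.466133
I_{1,1} = 0.595860 + (0.595860 − 1.135835)/3 = 0.415868
I_{2,1} = 0.466133 + (0.466133 − 0.595860)/3 = 0.422891
I_{2,2} = 0.422891 + (0.422891 − 0.415868)/15 = 0.423359

0.4234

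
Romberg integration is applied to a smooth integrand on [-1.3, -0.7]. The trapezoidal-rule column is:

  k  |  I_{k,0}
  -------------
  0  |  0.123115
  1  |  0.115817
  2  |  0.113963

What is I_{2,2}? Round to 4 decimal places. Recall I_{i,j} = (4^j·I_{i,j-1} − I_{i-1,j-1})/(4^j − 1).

I_{1,1} = 0.115817 + (0.115817 − 0.123115)/3 = 0.113384
I_{2,1} = (4·0.113963 − 0.115817) / 3 = 0.113345
I_{2,2} = (16·0.113345 − 0.113384) / 15 = 0.113342

0.1133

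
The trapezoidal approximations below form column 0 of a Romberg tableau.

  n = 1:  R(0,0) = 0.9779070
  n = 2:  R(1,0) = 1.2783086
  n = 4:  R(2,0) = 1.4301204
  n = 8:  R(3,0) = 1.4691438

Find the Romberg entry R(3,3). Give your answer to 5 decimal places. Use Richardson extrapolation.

1.48216

Richardson extrapolation on the trapezoidal column (denominator 4−1=3):
R(1,1) = (4·1.2783086 − 0.9779070) / 3 = 1.3784425
R(2,1) = 1.4301204 + (1.4301204 − 1.2783086)/3 = 1.4807243
R(3,1) = 1.4691438 + (1.4691438 − 1.4301204)/3 = 1.4821516
R(2,2) = 1.4807243 + (1.4807243 − 1.3784425)/15 = 1.4875431
R(3,2) = 1.4821516 + (1.4821516 − 1.4807243)/15 = 1.4822468
R(3,3) = 1.4822468 + (1.4822468 − 1.4875431)/63 = 1.4821627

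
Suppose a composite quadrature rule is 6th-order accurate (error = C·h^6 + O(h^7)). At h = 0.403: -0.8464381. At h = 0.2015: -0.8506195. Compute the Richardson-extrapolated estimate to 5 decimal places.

-0.85069

The leading error scales as h^6; refining by a factor of 2 reduces it by 2^6 = 64.
Extrapolated value = (64·A(h/2) − A(h)) / (64 − 1)
= (64·(-0.8506195) − (-0.8464381)) / 63
= -53.5932099 / 63 = -0.8506859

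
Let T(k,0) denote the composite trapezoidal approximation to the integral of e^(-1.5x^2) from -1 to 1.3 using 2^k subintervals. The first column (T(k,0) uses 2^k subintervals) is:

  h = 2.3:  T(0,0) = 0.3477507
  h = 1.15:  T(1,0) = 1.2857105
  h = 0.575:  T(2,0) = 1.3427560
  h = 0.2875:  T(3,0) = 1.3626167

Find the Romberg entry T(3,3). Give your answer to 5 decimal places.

1.37011

Richardson extrapolation on the trapezoidal column (denominator 4−1=3):
T(1,1) = (4·1.2857105 − 0.3477507) / 3 = 1.5983638
T(2,1) = 1.3427560 + (1.3427560 − 1.2857105)/3 = 1.3617712
T(3,1) = (4·1.3626167 − 1.3427560) / 3 = 1.3692369
T(2,2) = 1.3617712 + (1.3617712 − 1.5983638)/15 = 1.3459984
T(3,2) = (16·1.3692369 − 1.3617712) / 15 = 1.3697346
T(3,3) = (64·1.3697346 − 1.3459984) / 63 = 1.3701114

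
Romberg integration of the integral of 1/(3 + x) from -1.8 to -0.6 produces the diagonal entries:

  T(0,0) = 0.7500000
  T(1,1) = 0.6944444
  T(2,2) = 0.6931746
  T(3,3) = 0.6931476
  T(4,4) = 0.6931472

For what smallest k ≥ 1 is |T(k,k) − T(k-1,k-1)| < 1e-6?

|T(1,1) − T(0,0)| = 0.0555556 ≥ 1e-6
|T(2,2) − T(1,1)| = 0.0012698 ≥ 1e-6
|T(3,3) − T(2,2)| = 0.0000270 ≥ 1e-6
|T(4,4) − T(3,3)| = 0.0000004 < 1e-6

k = 4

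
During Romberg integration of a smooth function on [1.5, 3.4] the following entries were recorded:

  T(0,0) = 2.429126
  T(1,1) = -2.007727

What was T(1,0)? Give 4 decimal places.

From T(1,1) = (4·T(1,0) − T(0,0))/3, solve for T(1,0):
4·T(1,0) = 3·(-2.007727) + 2.429126 = -3.594055
T(1,0) = -0.898514

-0.8985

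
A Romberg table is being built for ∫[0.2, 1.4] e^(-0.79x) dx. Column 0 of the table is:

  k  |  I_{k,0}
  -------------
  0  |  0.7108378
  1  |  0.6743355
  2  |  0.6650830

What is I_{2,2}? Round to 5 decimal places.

0.66199

Richardson extrapolation on the trapezoidal column (denominator 4−1=3):
I_{1,1} = (4·0.6743355 − 0.7108378) / 3 = 0.6621681
I_{2,1} = (4·0.6650830 − 0.6743355) / 3 = 0.6619988
I_{2,2} = 0.6619988 + (0.6619988 − 0.6621681)/15 = 0.6619875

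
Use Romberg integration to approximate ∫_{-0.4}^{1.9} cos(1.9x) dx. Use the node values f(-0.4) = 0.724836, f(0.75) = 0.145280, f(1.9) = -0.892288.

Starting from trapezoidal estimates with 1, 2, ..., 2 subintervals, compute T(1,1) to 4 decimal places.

0.1586

T(0,0) (trapezoid, 1 panel, h=2.3000): -0.192570
T(1,0) (trapezoid, 2 panels, h=1.1500): 0.070787
T(1,1) = 0.070787 + (0.070787 − (-0.192570))/3 = 0.158573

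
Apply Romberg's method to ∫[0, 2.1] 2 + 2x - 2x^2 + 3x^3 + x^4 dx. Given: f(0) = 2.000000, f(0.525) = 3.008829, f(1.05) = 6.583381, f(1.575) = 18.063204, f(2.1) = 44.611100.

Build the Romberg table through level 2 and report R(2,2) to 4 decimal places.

25.1903

R(0,0) (trapezoid, 1 panel, h=2.1000): 48.941655
R(1,0) (trapezoid, 2 panels, h=1.0500): 31.383378
R(2,0) (trapezoid, 4 panels, h=0.5250): 26.754506
R(1,1) = 31.383378 + (31.383378 − 48.941655)/3 = 25.530619
R(2,1) = 26.754506 + (26.754506 − 31.383378)/3 = 25.211549
R(2,2) = 25.211549 + (25.211549 − 25.530619)/15 = 25.190278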